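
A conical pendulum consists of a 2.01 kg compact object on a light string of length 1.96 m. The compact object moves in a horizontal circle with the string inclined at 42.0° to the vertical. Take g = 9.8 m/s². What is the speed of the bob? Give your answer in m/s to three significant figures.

The radius of the circle is r = L sinθ = 1.96 × sin 42.0° = 1.311 m.
Horizontally T sinθ = mv²/r and vertically T cosθ = mg, so tanθ = v²/(rg).
v = √(r g tanθ) = √(1.311 × 9.8 × 0.9004) = √11.57 = 3.402 m/s.

3.40 m/s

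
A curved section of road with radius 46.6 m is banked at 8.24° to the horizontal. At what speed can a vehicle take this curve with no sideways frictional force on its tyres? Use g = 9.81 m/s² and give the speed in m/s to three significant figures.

On a frictionless banked curve, N sinθ = mv²/r and N cosθ = mg, so tanθ = v²/(rg).
v = √(r g tanθ) = √(46.6 × 9.81 × tan 8.24°) = √(46.6 × 9.81 × 0.1448) = √66.20 = 8.136 m/s.

8.14 m/s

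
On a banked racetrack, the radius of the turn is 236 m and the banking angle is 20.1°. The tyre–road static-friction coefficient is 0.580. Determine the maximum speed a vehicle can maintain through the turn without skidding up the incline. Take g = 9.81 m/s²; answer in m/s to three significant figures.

At the maximum speed, friction acts down the slope at its limiting value f = μN. Radially (horizontal, toward centre): N sinθ + μN cosθ = mv²/r. Vertically: N cosθ − μN sinθ = mg.
Dividing: v² = r g (sinθ + μcosθ)/(cosθ − μsinθ).
sinθ + μcosθ = 0.3437 + 0.580×0.9391 = 0.8883; cosθ − μsinθ = 0.9391 − 0.580×0.3437 = 0.7398.
v² = 236 × 9.81 × 0.8883/0.7398 = 2780 m²/s², so v = 52.73 m/s.

52.7 m/s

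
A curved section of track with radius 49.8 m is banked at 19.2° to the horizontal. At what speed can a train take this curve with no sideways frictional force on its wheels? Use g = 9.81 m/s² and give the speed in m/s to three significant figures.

13.0 m/s

On a frictionless banked curve, N sinθ = mv²/r and N cosθ = mg, so tanθ = v²/(rg).
v = √(r g tanθ) = √(49.8 × 9.81 × tan 19.2°) = √(49.8 × 9.81 × 0.3482) = √170.1 = 13.04 m/s.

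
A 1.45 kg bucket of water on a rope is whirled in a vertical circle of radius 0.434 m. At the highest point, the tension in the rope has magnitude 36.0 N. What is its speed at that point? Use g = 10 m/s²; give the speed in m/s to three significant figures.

At the top, T + mg = mv²/r, so v = √(r(T/m + g)) = √(0.434 × (36.0/1.45 + 10.0)) = √(0.434 × 34.83) = √15.12 = 3.888 m/s.

3.89 m/s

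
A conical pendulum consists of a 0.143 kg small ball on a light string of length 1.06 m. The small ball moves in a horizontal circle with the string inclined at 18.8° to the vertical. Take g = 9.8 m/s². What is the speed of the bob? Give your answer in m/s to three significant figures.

The radius of the circle is r = L sinθ = 1.06 × sin 18.8° = 0.3416 m.
Horizontally T sinθ = mv²/r and vertically T cosθ = mg, so tanθ = v²/(rg).
v = √(r g tanθ) = √(0.3416 × 9.8 × 0.3404) = √1.140 = 1.068 m/s.

1.07 m/s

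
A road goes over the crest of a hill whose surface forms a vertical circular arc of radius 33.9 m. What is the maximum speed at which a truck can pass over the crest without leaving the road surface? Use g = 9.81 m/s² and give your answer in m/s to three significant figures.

18.2 m/s

At the crest the centre of the circle is below the truck, so the net downward (centripetal) force is mg − N = mv²/r.
The truck leaves the road when N → 0, giving v_max = √(g r) = √(9.81 × 33.9) = 18.24 m/s.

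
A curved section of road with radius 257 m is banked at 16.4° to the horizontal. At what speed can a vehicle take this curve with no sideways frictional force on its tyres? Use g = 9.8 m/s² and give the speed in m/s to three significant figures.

27.2 m/s

On a frictionless banked curve, N sinθ = mv²/r and N cosθ = mg, so tanθ = v²/(rg).
v = √(r g tanθ) = √(257 × 9.8 × tan 16.4°) = √(257 × 9.8 × 0.2943) = √741.3 = 27.23 m/s.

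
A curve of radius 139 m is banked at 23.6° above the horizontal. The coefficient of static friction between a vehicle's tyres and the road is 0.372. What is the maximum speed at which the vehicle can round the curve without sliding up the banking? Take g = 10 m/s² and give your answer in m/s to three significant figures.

At the maximum speed, friction acts down the slope at its limiting value f = μN. Radially (horizontal, toward centre): N sinθ + μN cosθ = mv²/r. Vertically: N cosθ − μN sinθ = mg.
Dividing: v² = r g (sinθ + μcosθ)/(cosθ − μsinθ).
sinθ + μcosθ = 0.4003 + 0.372×0.9164 = 0.7412; cosθ − μsinθ = 0.9164 − 0.372×0.4003 = 0.7674.
v² = 139 × 10.0 × 0.7412/0.7674 = 1343 m²/s², so v = 36.64 m/s.

36.6 m/s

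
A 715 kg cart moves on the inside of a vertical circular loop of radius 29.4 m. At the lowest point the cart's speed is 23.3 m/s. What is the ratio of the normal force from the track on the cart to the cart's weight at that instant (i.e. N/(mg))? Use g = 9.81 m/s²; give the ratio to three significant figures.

2.88

At the bottom, N − mg = mv²/r, so N = m(v²/r + g) and N/(mg) = v²/(rg) + 1 = (23.3)²/(29.4 × 9.81) + 1 = 1.882 + 1 = 2.882.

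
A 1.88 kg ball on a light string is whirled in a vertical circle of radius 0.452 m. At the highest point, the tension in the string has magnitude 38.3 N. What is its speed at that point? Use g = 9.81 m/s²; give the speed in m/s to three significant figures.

3.69 m/s

At the top, T + mg = mv²/r, so v = √(r(T/m + g)) = √(0.452 × (38.3/1.88 + 9.81)) = √(0.452 × 30.18) = √13.64 = 3.694 m/s.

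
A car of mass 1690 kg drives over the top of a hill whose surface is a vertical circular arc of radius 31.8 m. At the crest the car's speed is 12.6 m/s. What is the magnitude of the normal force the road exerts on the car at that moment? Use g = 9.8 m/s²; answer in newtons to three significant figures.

8120 N

At the crest the centripetal acceleration points downward (toward the centre of the arc), so mg − N = mv²/r.
N = m(g − v²/r) = 1690 × (9.8 − (12.6)²/31.8) = 1690 × (9.8 − 4.992) = 1690 × 4.808 = 8125 N.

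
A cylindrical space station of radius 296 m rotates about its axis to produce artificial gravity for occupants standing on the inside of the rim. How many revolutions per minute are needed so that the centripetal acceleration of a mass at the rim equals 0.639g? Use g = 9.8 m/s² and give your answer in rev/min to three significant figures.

Require ω²r = 0.639g, so ω = √(0.639 × 9.8/296) = 0.1455 rad/s.
In rev/min: ω × 60/(2π) = 0.1455 × 60/(2π) = 1.389 rev/min.

1.39 rev/min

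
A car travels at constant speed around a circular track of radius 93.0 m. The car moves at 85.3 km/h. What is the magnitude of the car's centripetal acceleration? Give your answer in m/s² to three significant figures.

v = 85.3 km/h = 85.3/3.6 = 23.69 m/s.
a_c = v²/r = (23.69)²/93.0 = 561.4/93.0 = 6.037 m/s².

6.04 m/s²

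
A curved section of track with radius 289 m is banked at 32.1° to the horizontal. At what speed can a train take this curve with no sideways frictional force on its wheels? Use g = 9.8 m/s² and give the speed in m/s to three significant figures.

42.2 m/s

On a frictionless banked curve, N sinθ = mv²/r and N cosθ = mg, so tanθ = v²/(rg).
v = √(r g tanθ) = √(289 × 9.8 × tan 32.1°) = √(289 × 9.8 × 0.6273) = √1777 = 42.15 m/s.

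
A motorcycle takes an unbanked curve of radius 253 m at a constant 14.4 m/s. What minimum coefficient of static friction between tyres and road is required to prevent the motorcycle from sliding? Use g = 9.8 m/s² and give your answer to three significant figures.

0.0836

Friction provides the centripetal force: μ_s m g = m v²/r, so μ_s = v²/(g r) = (14.40)²/(9.8 × 253) = 207.4/2479 = 0.08363.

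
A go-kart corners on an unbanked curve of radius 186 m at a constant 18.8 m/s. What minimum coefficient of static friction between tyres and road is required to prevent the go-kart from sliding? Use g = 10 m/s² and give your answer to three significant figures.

0.190

Friction provides the centripetal force: μ_s m g = m v²/r, so μ_s = v²/(g r) = (18.80)²/(10.0 × 186) = 353.4/1860 = 0.1900.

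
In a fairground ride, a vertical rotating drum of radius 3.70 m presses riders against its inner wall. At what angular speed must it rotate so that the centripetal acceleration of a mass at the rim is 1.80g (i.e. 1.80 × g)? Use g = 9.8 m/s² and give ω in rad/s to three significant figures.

2.18 rad/s

Centripetal acceleration a_c = ω²r. Setting ω²r = 1.80g:
ω = √(1.80g / r) = √(1.80 × 9.8 / 3.70) = √4.768 = 2.183 rad/s.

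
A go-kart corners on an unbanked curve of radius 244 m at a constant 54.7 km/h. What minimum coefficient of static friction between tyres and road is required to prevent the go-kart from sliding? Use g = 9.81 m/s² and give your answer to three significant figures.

v = 54.7/3.6 = 15.19 m/s.
Friction provides the centripetal force: μ_s m g = m v²/r, so μ_s = v²/(g r) = (15.19)²/(9.81 × 244) = 230.9/2394 = 0.09645.

0.0965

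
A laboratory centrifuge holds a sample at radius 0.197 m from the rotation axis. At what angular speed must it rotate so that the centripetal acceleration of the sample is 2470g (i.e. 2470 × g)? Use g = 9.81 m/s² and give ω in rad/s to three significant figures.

351 rad/s

Centripetal acceleration a_c = ω²r. Setting ω²r = 2470g:
ω = √(2470g / r) = √(2470 × 9.81 / 0.197) = √123000 = 350.7 rad/s.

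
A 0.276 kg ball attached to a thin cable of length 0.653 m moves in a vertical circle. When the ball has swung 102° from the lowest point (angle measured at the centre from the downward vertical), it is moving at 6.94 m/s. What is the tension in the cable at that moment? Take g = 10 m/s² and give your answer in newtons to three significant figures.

19.8 N

Take the radial direction toward the centre of the circle as positive. The component of the weight along the string toward the centre is −mg cos φ (φ measured from the bottom), so Newton's second law along the string gives T − mg cos φ = m v²/r.
cos 102° = -0.2079, so T = m(v²/r + g cos φ) = 0.276 × ((6.94)²/0.653 + 10.0 × -0.2079) = 0.276 × (73.76 + (-2.079)) = 0.276 × 71.68 = 19.78 N.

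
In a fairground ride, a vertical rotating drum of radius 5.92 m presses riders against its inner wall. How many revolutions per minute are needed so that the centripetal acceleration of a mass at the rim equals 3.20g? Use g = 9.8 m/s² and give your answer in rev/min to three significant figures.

22.0 rev/min

Require ω²r = 3.20g, so ω = √(3.20 × 9.8/5.92) = 2.302 rad/s.
In rev/min: ω × 60/(2π) = 2.302 × 60/(2π) = 21.98 rev/min.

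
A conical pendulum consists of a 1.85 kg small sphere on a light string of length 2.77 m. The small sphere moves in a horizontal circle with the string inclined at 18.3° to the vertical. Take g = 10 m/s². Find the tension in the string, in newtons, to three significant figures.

Vertically the bob has no acceleration, so T cosθ = mg.
T = mg/cosθ = 1.85 × 10.0 / cos 18.3° = 18.50/0.9494 = 19.49 N.

19.5 N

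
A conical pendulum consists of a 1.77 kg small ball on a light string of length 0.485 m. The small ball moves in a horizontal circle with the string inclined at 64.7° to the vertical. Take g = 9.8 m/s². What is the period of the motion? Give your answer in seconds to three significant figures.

0.914 s

r = L sinθ = 0.4385 m. From T sinθ = mω²r and T cosθ = mg: tanθ = ω²r/g, so ω² = g tanθ / r = g/(L cosθ).
ω = √(g/(L cosθ)) = √(9.8/(0.485 × 0.4274)) = √47.28 = 6.876 rad/s.
Period = 2π/ω = 0.9138 s.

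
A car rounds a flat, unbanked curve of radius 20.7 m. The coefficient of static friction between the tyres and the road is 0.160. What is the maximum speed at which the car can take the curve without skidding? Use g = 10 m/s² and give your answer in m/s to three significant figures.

5.75 m/s

On a flat curve, static friction is the only horizontal force, so it must supply the full centripetal force: μ_s m g = m v²/r.
Mass cancels: v_max = √(μ_s g r) = √(0.160 × 10.0 × 20.7) = √33.12 = 5.755 m/s.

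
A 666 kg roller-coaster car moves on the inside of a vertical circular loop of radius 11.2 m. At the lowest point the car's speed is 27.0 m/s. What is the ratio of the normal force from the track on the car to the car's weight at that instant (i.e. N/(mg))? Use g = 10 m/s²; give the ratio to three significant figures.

7.51

At the bottom, N − mg = mv²/r, so N = m(v²/r + g) and N/(mg) = v²/(rg) + 1 = (27.0)²/(11.2 × 10.0) + 1 = 6.509 + 1 = 7.509.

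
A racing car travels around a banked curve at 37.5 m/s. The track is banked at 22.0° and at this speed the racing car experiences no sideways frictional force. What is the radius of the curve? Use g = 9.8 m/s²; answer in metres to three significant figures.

355 m

Frictionless banking: tanθ = v²/(rg), so r = v²/(g tanθ).
r = (37.5)²/(9.8 × tan 22.0°) = 1406/(9.8 × 0.4040) = 1406/3.959 = 355.2 m.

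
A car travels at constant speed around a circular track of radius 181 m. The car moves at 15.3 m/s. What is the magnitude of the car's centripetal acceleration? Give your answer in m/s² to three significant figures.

a_c = v²/r = (15.30)²/181 = 234.1/181 = 1.293 m/s².

1.29 m/s²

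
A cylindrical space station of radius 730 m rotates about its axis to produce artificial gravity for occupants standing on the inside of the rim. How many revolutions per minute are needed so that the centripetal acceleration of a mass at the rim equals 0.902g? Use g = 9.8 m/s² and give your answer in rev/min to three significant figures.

1.05 rev/min

Require ω²r = 0.902g, so ω = √(0.902 × 9.8/730) = 0.1100 rad/s.
In rev/min: ω × 60/(2π) = 0.1100 × 60/(2π) = 1.051 rev/min.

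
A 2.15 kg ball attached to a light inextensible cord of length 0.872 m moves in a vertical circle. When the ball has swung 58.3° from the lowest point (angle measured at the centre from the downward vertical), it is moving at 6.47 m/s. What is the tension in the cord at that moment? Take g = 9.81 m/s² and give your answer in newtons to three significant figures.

114 N

Take the radial direction toward the centre of the circle as positive. The component of the weight along the string toward the centre is −mg cos φ (φ measured from the bottom), so Newton's second law along the string gives T − mg cos φ = m v²/r.
cos 58.3° = 0.5255, so T = m(v²/r + g cos φ) = 2.15 × ((6.47)²/0.872 + 9.81 × 0.5255) = 2.15 × (48.01 + (5.155)) = 2.15 × 53.16 = 114.3 N.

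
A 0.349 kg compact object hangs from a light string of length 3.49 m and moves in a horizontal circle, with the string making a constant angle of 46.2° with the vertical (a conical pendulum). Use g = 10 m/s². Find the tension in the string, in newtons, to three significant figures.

5.04 N

Vertically the bob has no acceleration, so T cosθ = mg.
T = mg/cosθ = 0.349 × 10.0 / cos 46.2° = 3.490/0.6921 = 5.042 N.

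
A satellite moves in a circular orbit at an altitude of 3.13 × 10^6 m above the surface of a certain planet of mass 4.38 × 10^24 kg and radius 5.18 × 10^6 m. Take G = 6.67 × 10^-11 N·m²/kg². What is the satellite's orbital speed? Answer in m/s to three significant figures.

Orbital radius r = R + h = 5.18 × 10^6 + 3.13 × 10^6 = 8.310 × 10^6 m.
Gravity supplies the centripetal force: G M m / r² = m v² / r, so v = √(GM/r).
v = √(6.67 × 10^-11 × 4.38 × 10^24 / 8.310 × 10^6) = √(3.516 × 10^7) = 5929 m/s.

5930 m/s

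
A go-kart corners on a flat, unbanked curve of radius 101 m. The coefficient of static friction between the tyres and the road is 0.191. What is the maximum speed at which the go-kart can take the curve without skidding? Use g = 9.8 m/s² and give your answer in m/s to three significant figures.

13.7 m/s

On a flat curve, static friction is the only horizontal force, so it must supply the full centripetal force: μ_s m g = m v²/r.
Mass cancels: v_max = √(μ_s g r) = √(0.191 × 9.8 × 101) = √189.1 = 13.75 m/s.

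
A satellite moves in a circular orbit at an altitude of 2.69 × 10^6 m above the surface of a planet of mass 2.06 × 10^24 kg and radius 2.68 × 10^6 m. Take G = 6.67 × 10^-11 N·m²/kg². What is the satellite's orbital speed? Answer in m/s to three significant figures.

5060 m/s

Orbital radius r = R + h = 2.68 × 10^6 + 2.69 × 10^6 = 5.370 × 10^6 m.
Gravity supplies the centripetal force: G M m / r² = m v² / r, so v = √(GM/r).
v = √(6.67 × 10^-11 × 2.06 × 10^24 / 5.370 × 10^6) = √(2.559 × 10^7) = 5058 m/s.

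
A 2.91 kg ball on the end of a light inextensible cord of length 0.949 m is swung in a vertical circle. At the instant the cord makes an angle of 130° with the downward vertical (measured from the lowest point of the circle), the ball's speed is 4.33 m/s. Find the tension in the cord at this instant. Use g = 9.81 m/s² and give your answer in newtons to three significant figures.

39.1 N

Take the radial direction toward the centre of the circle as positive. The component of the weight along the string toward the centre is −mg cos φ (φ measured from the bottom), so Newton's second law along the string gives T − mg cos φ = m v²/r.
cos 130° = -0.6428, so T = m(v²/r + g cos φ) = 2.91 × ((4.33)²/0.949 + 9.81 × -0.6428) = 2.91 × (19.76 + (-6.306)) = 2.91 × 13.45 = 39.14 N.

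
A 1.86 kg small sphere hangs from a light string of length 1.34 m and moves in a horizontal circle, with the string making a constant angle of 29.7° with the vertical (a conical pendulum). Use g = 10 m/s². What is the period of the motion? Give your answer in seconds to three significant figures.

r = L sinθ = 0.6639 m. From T sinθ = mω²r and T cosθ = mg: tanθ = ω²r/g, so ω² = g tanθ / r = g/(L cosθ).
ω = √(g/(L cosθ)) = √(10.0/(1.34 × 0.8686)) = √8.591 = 2.931 rad/s.
Period = 2π/ω = 2.144 s.

2.14 s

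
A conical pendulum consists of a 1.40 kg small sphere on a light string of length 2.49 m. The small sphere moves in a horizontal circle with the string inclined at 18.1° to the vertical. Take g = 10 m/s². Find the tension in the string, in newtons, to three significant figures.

Vertically the bob has no acceleration, so T cosθ = mg.
T = mg/cosθ = 1.40 × 10.0 / cos 18.1° = 14.00/0.9505 = 14.73 N.

14.7 N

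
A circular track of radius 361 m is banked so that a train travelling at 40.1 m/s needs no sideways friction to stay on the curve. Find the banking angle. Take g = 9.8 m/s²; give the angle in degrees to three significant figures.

24.4°

For a frictionless banked turn: horizontally N sinθ = mv²/r and vertically N cosθ = mg.
Dividing: tanθ = v²/(r g) = (40.1)²/(361 × 9.8) = 1608/3538 = 0.4545.
θ = arctan(0.4545) = 24.44°.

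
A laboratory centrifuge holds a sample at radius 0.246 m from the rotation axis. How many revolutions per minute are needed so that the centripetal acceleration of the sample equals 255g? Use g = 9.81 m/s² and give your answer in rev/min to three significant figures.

Require ω²r = 255g, so ω = √(255 × 9.81/0.246) = 100.8 rad/s.
In rev/min: ω × 60/(2π) = 100.8 × 60/(2π) = 963.0 rev/min.

963 rev/min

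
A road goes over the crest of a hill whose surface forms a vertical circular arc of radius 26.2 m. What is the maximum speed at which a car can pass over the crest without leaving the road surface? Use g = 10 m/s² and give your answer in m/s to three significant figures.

16.2 m/s

At the crest the centre of the circle is below the car, so the net downward (centripetal) force is mg − N = mv²/r.
The car leaves the road when N → 0, giving v_max = √(g r) = √(10.0 × 26.2) = 16.19 m/s.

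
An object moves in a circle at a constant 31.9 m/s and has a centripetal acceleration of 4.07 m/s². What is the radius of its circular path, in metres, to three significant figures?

a_c = v²/r ⇒ r = v²/a_c = (31.9)²/4.07 = 1018/4.07 = 250.0 m.

250 m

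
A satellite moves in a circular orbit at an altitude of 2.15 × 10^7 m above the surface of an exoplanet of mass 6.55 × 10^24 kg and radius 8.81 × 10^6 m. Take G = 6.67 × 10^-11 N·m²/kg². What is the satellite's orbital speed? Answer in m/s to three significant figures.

Orbital radius r = R + h = 8.81 × 10^6 + 2.15 × 10^7 = 3.031 × 10^7 m.
Gravity supplies the centripetal force: G M m / r² = m v² / r, so v = √(GM/r).
v = √(6.67 × 10^-11 × 6.55 × 10^24 / 3.031 × 10^7) = √(1.441 × 10^7) = 3797 m/s.

3800 m/s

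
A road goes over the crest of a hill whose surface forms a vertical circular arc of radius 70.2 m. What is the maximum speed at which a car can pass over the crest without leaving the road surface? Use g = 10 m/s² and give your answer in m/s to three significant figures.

At the crest the centre of the circle is below the car, so the net downward (centripetal) force is mg − N = mv²/r.
The car leaves the road when N → 0, giving v_max = √(g r) = √(10.0 × 70.2) = 26.50 m/s.

26.5 m/s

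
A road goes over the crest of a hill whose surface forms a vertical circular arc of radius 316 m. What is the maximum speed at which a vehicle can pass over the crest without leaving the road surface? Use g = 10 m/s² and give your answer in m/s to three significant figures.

At the crest the centre of the circle is below the vehicle, so the net downward (centripetal) force is mg − N = mv²/r.
The vehicle leaves the road when N → 0, giving v_max = √(g r) = √(10.0 × 316) = 56.21 m/s.

56.2 m/s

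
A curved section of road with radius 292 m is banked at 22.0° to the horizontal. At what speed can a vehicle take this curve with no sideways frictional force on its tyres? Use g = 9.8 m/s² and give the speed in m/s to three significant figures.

34.0 m/s

On a frictionless banked curve, N sinθ = mv²/r and N cosθ = mg, so tanθ = v²/(rg).
v = √(r g tanθ) = √(292 × 9.8 × tan 22.0°) = √(292 × 9.8 × 0.4040) = √1156 = 34.00 m/s.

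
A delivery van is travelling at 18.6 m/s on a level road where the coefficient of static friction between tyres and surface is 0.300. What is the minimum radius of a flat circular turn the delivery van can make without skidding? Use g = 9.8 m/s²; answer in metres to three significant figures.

At the limit, μ_s m g = m v²/r, so r_min = v²/(μ_s g) = (18.6)²/(0.300 × 9.8) = 346.0/2.940 = 117.7 m.

118 m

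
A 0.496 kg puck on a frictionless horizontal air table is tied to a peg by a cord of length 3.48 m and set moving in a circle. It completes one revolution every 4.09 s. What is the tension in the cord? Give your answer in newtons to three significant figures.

4.07 N

v = 2πr/T = 2π × 3.48/4.09 = 5.346 m/s.
The tension is the only horizontal force, so it supplies the full centripetal force: T = m v²/r = 0.496 × (5.346)²/3.48 = 0.496 × 28.58/3.48 = 4.074 N.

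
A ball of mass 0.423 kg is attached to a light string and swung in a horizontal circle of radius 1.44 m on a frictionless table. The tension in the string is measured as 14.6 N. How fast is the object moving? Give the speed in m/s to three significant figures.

7.05 m/s

T = m v²/r ⇒ v = √(T r / m) = √(14.6 × 1.44 / 0.423) = √49.70 = 7.050 m/s.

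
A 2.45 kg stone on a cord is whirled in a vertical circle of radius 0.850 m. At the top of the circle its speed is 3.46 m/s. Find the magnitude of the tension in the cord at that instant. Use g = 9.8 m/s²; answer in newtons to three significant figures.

At the top, both T and the weight mg point inward (toward the centre), so T + mg = mv²/r.
T = m(v²/r − g) = 2.45 × ((3.46)²/0.850 − 9.8) = 2.45 × (14.08 − 9.8) = 2.45 × 4.284 = 10.50 N.

10.5 N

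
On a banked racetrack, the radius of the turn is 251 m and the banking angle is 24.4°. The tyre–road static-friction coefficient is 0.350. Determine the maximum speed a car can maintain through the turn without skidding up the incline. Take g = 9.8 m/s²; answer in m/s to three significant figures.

At the maximum speed, friction acts down the slope at its limiting value f = μN. Radially (horizontal, toward centre): N sinθ + μN cosθ = mv²/r. Vertically: N cosθ − μN sinθ = mg.
Dividing: v² = r g (sinθ + μcosθ)/(cosθ − μsinθ).
sinθ + μcosθ = 0.4131 + 0.350×0.9107 = 0.7318; cosθ − μsinθ = 0.9107 − 0.350×0.4131 = 0.7661.
v² = 251 × 9.8 × 0.7318/0.7661 = 2350 m²/s², so v = 48.47 m/s.

48.5 m/s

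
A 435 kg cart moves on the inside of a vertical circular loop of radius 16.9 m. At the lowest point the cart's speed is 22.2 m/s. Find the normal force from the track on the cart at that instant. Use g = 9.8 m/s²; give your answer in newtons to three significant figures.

At the lowest point, N points up (toward the centre) and the weight mg points down (away from the centre), so the net inward force is N − mg = mv²/r.
N = m(v²/r + g) = 435 × ((22.2)²/16.9 + 9.8) = 435 × (29.16 + 9.8) = 435 × 38.96 = 16950 N.

16900 N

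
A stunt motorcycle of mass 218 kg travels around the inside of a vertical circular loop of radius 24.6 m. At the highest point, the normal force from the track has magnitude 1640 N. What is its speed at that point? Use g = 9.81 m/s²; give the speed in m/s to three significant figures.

20.6 m/s

At the top, N + mg = mv²/r, so v = √(r(N/m + g)) = √(24.6 × (1640/218 + 9.81)) = √(24.6 × 17.33) = √426.4 = 20.65 m/s.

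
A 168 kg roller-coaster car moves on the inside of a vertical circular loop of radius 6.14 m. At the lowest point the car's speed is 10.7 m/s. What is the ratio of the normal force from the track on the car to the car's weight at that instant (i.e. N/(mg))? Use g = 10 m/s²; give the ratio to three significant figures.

2.86

At the bottom, N − mg = mv²/r, so N = m(v²/r + g) and N/(mg) = v²/(rg) + 1 = (10.7)²/(6.14 × 10.0) + 1 = 1.865 + 1 = 2.865.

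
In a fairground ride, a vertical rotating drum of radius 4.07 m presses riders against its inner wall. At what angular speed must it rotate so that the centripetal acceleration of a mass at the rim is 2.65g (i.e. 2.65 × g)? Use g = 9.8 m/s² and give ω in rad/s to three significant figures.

Centripetal acceleration a_c = ω²r. Setting ω²r = 2.65g:
ω = √(2.65g / r) = √(2.65 × 9.8 / 4.07) = √6.381 = 2.526 rad/s.

2.53 rad/s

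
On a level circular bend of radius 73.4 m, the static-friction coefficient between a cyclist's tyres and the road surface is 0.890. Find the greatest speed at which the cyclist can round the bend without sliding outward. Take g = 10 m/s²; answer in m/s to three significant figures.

25.6 m/s

The only inward force on a level bend is static friction, so at the limit f_s = μ_s N = μ_s m g = m v²/r.
Mass cancels: v_max = √(μ_s g r) = √(0.890 × 10.0 × 73.4) = √653.3 = 25.56 m/s.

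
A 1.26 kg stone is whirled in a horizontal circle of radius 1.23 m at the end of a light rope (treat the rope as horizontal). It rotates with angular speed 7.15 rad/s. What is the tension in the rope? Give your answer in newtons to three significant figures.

79.2 N

v = ωr = 7.15 × 1.23 = 8.795 m/s.
The tension is the only horizontal force, so it supplies the full centripetal force: T = m v²/r = 1.26 × (8.795)²/1.23 = 1.26 × 77.34/1.23 = 79.23 N.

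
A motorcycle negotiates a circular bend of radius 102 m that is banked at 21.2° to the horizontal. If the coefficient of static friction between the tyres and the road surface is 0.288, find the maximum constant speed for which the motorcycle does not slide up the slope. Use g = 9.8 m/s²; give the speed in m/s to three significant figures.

At the maximum speed, friction acts down the slope at its limiting value f = μN. Radially (horizontal, toward centre): N sinθ + μN cosθ = mv²/r. Vertically: N cosθ − μN sinθ = mg.
Dividing: v² = r g (sinθ + μcosθ)/(cosθ − μsinθ).
sinθ + μcosθ = 0.3616 + 0.288×0.9323 = 0.6301; cosθ − μsinθ = 0.9323 − 0.288×0.3616 = 0.8282.
v² = 102 × 9.8 × 0.6301/0.8282 = 760.6 m²/s², so v = 27.58 m/s.

27.6 m/s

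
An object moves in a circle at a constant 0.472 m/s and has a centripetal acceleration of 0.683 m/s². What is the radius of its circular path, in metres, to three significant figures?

a_c = v²/r ⇒ r = v²/a_c = (0.472)²/0.683 = 0.2228/0.683 = 0.3262 m.

0.326 m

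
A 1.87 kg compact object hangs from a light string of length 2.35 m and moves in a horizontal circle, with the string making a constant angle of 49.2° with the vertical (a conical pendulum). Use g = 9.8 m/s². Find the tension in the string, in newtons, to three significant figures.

Vertically the bob has no acceleration, so T cosθ = mg.
T = mg/cosθ = 1.87 × 9.8 / cos 49.2° = 18.33/0.6534 = 28.05 N.

28.0 N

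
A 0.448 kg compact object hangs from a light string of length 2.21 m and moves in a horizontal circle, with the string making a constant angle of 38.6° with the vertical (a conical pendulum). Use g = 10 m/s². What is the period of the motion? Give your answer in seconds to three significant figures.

r = L sinθ = 1.379 m. From T sinθ = mω²r and T cosθ = mg: tanθ = ω²r/g, so ω² = g tanθ / r = g/(L cosθ).
ω = √(g/(L cosθ)) = √(10.0/(2.21 × 0.7815)) = √5.790 = 2.406 rad/s.
Period = 2π/ω = 2.611 s.

2.61 s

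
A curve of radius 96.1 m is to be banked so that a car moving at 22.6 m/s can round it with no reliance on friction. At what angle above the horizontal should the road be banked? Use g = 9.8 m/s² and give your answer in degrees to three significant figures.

28.5°

With no friction, the horizontal component of the normal force provides the centripetal force: N sinθ = mv²/r, while N cosθ = mg vertically.
Dividing: tanθ = v²/(r g) = (22.6)²/(96.1 × 9.8) = 510.8/941.8 = 0.5423.
θ = arctan(0.5423) = 28.47°.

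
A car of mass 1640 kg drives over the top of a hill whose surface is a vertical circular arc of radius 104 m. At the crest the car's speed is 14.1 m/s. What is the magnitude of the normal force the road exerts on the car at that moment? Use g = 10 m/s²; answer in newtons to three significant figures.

At the crest the centripetal acceleration points downward (toward the centre of the arc), so mg − N = mv²/r.
N = m(g − v²/r) = 1640 × (10.0 − (14.1)²/104) = 1640 × (10.0 − 1.912) = 1640 × 8.088 = 13260 N.

13300 N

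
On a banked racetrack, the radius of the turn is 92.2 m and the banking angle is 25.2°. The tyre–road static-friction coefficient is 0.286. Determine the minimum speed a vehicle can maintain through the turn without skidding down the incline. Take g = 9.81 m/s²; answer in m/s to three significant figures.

12.1 m/s

At the minimum speed, friction acts up the slope at its limiting value f = μN. Radially (horizontal, toward centre): N sinθ − μN cosθ = mv²/r. Vertically: N cosθ + μN sinθ = mg.
Dividing: v² = r g (sinθ − μcosθ)/(cosθ + μsinθ).
sinθ − μcosθ = 0.4258 − 0.286×0.9048 = 0.1670; cosθ + μsinθ = 0.9048 + 0.286×0.4258 = 1.027.
v² = 92.2 × 9.81 × 0.1670/1.027 = 147.1 m²/s², so v = 12.13 m/s.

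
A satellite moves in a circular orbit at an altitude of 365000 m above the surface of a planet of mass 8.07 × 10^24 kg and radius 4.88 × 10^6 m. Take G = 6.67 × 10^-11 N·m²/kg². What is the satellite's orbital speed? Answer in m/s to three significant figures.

10100 m/s

Orbital radius r = R + h = 4.88 × 10^6 + 365000 = 5.245 × 10^6 m.
Gravity supplies the centripetal force: G M m / r² = m v² / r, so v = √(GM/r).
v = √(6.67 × 10^-11 × 8.07 × 10^24 / 5.245 × 10^6) = √(1.026 × 10^8) = 10130 m/s.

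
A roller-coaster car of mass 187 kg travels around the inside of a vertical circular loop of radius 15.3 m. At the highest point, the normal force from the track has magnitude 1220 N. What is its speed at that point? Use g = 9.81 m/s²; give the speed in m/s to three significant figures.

At the top, N + mg = mv²/r, so v = √(r(N/m + g)) = √(15.3 × (1220/187 + 9.81)) = √(15.3 × 16.33) = √249.9 = 15.81 m/s.

15.8 m/s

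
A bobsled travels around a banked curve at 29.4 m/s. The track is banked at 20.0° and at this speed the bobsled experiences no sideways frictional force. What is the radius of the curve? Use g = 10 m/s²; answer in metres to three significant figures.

237 m

Frictionless banking: tanθ = v²/(rg), so r = v²/(g tanθ).
r = (29.4)²/(10.0 × tan 20.0°) = 864.4/(10.0 × 0.3640) = 864.4/3.640 = 237.5 m.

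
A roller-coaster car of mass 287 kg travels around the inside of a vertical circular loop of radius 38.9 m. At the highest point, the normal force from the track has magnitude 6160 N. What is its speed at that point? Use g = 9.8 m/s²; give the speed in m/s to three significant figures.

34.9 m/s

At the top, N + mg = mv²/r, so v = √(r(N/m + g)) = √(38.9 × (6160/287 + 9.8)) = √(38.9 × 31.26) = √1216 = 34.87 m/s.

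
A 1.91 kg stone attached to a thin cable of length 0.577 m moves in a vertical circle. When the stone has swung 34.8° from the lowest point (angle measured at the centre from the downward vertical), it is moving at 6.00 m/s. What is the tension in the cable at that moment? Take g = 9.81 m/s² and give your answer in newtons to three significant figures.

Take the radial direction toward the centre of the circle as positive. The component of the weight along the string toward the centre is −mg cos φ (φ measured from the bottom), so Newton's second law along the string gives T − mg cos φ = m v²/r.
cos 34.8° = 0.8211, so T = m(v²/r + g cos φ) = 1.91 × ((6.00)²/0.577 + 9.81 × 0.8211) = 1.91 × (62.39 + (8.055)) = 1.91 × 70.45 = 134.6 N.

135 N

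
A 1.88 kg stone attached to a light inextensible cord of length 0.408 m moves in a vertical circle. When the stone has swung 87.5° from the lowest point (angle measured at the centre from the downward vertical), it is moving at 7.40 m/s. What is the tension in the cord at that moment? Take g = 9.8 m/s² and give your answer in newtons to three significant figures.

253 N

Take the radial direction toward the centre of the circle as positive. The component of the weight along the string toward the centre is −mg cos φ (φ measured from the bottom), so Newton's second law along the string gives T − mg cos φ = m v²/r.
cos 87.5° = 0.04362, so T = m(v²/r + g cos φ) = 1.88 × ((7.40)²/0.408 + 9.8 × 0.04362) = 1.88 × (134.2 + (0.4275)) = 1.88 × 134.6 = 253.1 N.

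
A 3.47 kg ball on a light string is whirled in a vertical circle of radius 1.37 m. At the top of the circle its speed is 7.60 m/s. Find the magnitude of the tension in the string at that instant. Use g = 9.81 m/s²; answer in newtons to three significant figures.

At the top, both T and the weight mg point inward (toward the centre), so T + mg = mv²/r.
T = m(v²/r − g) = 3.47 × ((7.60)²/1.37 − 9.81) = 3.47 × (42.16 − 9.81) = 3.47 × 32.35 = 112.3 N.

112 N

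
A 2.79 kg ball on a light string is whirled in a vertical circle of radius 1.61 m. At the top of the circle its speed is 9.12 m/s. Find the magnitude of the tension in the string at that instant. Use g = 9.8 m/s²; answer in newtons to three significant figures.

At the top, both T and the weight mg point inward (toward the centre), so T + mg = mv²/r.
T = m(v²/r − g) = 2.79 × ((9.12)²/1.61 − 9.8) = 2.79 × (51.66 − 9.8) = 2.79 × 41.86 = 116.8 N.

117 N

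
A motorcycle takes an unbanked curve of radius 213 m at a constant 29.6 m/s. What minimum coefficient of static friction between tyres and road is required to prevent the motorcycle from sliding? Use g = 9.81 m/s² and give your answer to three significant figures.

Friction provides the centripetal force: μ_s m g = m v²/r, so μ_s = v²/(g r) = (29.60)²/(9.81 × 213) = 876.2/2090 = 0.4193.

0.419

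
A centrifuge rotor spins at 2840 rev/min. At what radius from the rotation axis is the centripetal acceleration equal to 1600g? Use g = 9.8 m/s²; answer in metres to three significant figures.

ω = 2840 rev/min × 2π/60 = 297.4 rad/s.
a_c = ω²r = 1600g ⇒ r = 1600 × 9.8 / (297.4)² = 15680/88450 = 0.1773 m.

0.177 m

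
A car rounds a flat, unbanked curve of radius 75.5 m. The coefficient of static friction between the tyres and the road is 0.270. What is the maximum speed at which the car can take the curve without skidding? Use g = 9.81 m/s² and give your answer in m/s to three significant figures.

14.1 m/s

On a flat curve, static friction is the only horizontal force, so it must supply the full centripetal force: μ_s m g = m v²/r.
Mass cancels: v_max = √(μ_s g r) = √(0.270 × 9.81 × 75.5) = √200.0 = 14.14 m/s.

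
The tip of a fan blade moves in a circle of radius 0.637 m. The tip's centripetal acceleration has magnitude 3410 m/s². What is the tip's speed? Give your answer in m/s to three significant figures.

46.6 m/s

a_c = v²/r ⇒ v = √(a_c · r) = √(3410 × 0.637) = √2172 = 46.61 m/s.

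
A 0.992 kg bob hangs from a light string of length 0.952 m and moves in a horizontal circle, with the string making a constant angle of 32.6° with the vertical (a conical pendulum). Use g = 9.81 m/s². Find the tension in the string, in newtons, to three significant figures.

11.6 N

Vertically the bob has no acceleration, so T cosθ = mg.
T = mg/cosθ = 0.992 × 9.81 / cos 32.6° = 9.732/0.8425 = 11.55 N.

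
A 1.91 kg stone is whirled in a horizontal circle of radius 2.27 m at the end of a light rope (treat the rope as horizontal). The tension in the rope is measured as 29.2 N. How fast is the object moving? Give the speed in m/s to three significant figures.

T = m v²/r ⇒ v = √(T r / m) = √(29.2 × 2.27 / 1.91) = √34.70 = 5.891 m/s.

5.89 m/s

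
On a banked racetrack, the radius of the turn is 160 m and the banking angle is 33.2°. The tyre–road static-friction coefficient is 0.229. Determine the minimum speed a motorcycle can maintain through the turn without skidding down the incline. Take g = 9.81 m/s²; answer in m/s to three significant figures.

At the minimum speed, friction acts up the slope at its limiting value f = μN. Radially (horizontal, toward centre): N sinθ − μN cosθ = mv²/r. Vertically: N cosθ + μN sinθ = mg.
Dividing: v² = r g (sinθ − μcosθ)/(cosθ + μsinθ).
sinθ − μcosθ = 0.5476 − 0.229×0.8368 = 0.3559; cosθ + μsinθ = 0.8368 + 0.229×0.5476 = 0.9622.
v² = 160 × 9.81 × 0.3559/0.9622 = 580.7 m²/s², so v = 24.10 m/s.

24.1 m/s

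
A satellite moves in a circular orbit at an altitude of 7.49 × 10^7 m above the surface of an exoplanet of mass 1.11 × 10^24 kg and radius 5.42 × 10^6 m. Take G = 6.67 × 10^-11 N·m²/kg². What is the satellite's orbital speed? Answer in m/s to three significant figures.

Orbital radius r = R + h = 5.42 × 10^6 + 7.49 × 10^7 = 8.032 × 10^7 m.
Gravity supplies the centripetal force: G M m / r² = m v² / r, so v = √(GM/r).
v = √(6.67 × 10^-11 × 1.11 × 10^24 / 8.032 × 10^7) = √(921800) = 960.1 m/s.

960 m/s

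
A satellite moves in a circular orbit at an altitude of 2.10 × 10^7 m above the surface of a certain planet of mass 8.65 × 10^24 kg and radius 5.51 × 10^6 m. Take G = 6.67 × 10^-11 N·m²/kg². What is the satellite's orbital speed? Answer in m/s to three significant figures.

4670 m/s

Orbital radius r = R + h = 5.51 × 10^6 + 2.10 × 10^7 = 2.651 × 10^7 m.
Gravity supplies the centripetal force: G M m / r² = m v² / r, so v = √(GM/r).
v = √(6.67 × 10^-11 × 8.65 × 10^24 / 2.651 × 10^7) = √(2.176 × 10^7) = 4665 m/s.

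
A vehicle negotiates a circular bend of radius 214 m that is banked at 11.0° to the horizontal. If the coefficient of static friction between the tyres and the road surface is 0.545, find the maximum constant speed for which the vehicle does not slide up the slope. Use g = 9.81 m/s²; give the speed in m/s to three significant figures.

41.7 m/s

At the maximum speed, friction acts down the slope at its limiting value f = μN. Radially (horizontal, toward centre): N sinθ + μN cosθ = mv²/r. Vertically: N cosθ − μN sinθ = mg.
Dividing: v² = r g (sinθ + μcosθ)/(cosθ − μsinθ).
sinθ + μcosθ = 0.1908 + 0.545×0.9816 = 0.7258; cosθ − μsinθ = 0.9816 − 0.545×0.1908 = 0.8776.
v² = 214 × 9.81 × 0.7258/0.8776 = 1736 m²/s², so v = 41.67 m/s.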